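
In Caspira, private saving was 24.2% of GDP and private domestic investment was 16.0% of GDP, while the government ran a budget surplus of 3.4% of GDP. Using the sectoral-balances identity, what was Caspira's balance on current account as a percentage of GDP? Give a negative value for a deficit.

11.6

By the sectoral-balances identity, CA = (S_private - I) + (T - G).
Private balance = 24.2 - 16.0 = 8.2
Government balance (T - G) = 3.4
CA = 8.2 + 3.4 = 11.6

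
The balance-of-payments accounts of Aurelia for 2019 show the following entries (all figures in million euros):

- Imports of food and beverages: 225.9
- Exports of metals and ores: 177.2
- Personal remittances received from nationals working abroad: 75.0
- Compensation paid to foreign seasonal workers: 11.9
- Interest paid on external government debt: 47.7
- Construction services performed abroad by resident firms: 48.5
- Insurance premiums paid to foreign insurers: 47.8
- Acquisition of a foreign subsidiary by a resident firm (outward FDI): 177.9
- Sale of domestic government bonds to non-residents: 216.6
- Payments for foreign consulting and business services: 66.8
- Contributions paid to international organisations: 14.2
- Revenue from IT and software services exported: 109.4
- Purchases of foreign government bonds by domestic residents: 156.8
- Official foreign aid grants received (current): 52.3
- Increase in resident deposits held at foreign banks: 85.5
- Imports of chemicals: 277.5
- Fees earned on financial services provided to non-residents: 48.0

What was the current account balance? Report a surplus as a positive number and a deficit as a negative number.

-181.4

Goods: -225.9 - 277.5 + 177.2 = -326.2
Services: 48.0 - 66.8 + 109.4 + 48.5 - 47.8 = 91.3
Primary income: -11.9 - 47.7 = -59.6
Secondary income: 52.3 + 75.0 - 14.2 = 113.1
Current account = (-326.2) + 91.3 + (-59.6) + 113.1 = -181.4
(Excluded from the current account — financial account: acquisition of a foreign subsidiary by a resident firm (outward FDI) 177.9, sale of domestic government bonds to non-residents 216.6, purchases of foreign government bonds by domestic residents 156.8, increase in resident deposits held at foreign banks 85.5.)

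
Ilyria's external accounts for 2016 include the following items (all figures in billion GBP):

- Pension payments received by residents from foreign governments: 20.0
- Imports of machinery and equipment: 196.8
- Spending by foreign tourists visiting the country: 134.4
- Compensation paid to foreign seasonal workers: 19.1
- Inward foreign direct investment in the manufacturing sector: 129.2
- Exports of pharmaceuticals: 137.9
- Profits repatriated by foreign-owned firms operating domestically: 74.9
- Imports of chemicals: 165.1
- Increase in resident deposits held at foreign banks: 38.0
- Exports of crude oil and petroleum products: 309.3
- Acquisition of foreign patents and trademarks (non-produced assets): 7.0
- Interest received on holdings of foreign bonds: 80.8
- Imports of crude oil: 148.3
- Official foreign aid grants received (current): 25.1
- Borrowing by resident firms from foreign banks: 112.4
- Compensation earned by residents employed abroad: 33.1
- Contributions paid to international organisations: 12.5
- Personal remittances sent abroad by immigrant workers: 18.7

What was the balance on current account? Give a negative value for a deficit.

105.2

Goods: 137.9 + 309.3 - 148.3 - 196.8 - 165.1 = -63.0
Services: 134.4
Primary income: 80.8 + 33.1 - 74.9 - 19.1 = 19.9
Secondary income: -18.7 + 20.0 - 12.5 + 25.1 = 13.9
Current account = (-63.0) + 134.4 + 19.9 + 13.9 = 105.2
(Excluded from the current account — financial account: inward foreign direct investment in the manufacturing sector 129.2, increase in resident deposits held at foreign banks 38.0, borrowing by resident firms from foreign banks 112.4; capital account: acquisition of foreign patents and trademarks (non-produced assets) 7.0.)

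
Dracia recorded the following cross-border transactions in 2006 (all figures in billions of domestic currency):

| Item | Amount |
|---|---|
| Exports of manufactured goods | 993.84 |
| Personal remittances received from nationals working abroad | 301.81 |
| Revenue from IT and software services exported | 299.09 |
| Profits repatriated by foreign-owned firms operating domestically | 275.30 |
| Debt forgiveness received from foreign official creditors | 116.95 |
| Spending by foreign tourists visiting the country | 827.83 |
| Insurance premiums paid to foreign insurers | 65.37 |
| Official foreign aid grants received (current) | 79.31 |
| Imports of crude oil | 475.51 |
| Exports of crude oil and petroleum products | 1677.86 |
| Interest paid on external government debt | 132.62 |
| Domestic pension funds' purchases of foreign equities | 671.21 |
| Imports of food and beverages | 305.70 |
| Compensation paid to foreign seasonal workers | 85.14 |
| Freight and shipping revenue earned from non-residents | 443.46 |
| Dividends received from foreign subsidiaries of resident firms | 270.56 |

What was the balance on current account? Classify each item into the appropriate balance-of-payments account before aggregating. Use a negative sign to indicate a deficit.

Goods: -475.51 + 993.84 + 1677.86 - 305.70 = 1890.49
Services: 827.83 + 443.46 - 65.37 + 299.09 = 1505.01
Primary income: 270.56 - 85.14 - 132.62 - 275.30 = -222.50
Secondary income: 79.31 + 301.81 = 381.12
Current account = 1890.49 + 1505.01 + (-222.50) + 381.12 = 3554.12
(Excluded from the current account — capital account: debt forgiveness received from foreign official creditors 116.95; financial account: domestic pension funds' purchases of foreign equities 671.21.)

3554.12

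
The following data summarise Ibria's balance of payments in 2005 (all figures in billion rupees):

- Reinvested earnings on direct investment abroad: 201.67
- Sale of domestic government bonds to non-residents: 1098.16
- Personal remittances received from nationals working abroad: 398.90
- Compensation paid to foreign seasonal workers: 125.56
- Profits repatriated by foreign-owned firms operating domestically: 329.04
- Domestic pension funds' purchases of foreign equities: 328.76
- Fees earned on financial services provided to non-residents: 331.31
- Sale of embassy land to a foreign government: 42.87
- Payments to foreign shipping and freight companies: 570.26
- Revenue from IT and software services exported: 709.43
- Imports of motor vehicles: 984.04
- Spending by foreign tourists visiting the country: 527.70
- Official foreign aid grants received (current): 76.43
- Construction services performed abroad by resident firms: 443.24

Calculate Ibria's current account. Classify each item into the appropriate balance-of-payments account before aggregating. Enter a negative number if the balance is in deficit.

679.78

Goods: -984.04
Services: -570.26 + 527.70 + 443.24 + 331.31 + 709.43 = 1441.42
Primary income: 201.67 - 329.04 - 125.56 = -252.93
Secondary income: 398.90 + 76.43 = 475.33
Current account = (-984.04) + 1441.42 + (-252.93) + 475.33 = 679.78
(Excluded from the current account — financial account: sale of domestic government bonds to non-residents 1098.16, domestic pension funds' purchases of foreign equities 328.76; capital account: sale of embassy land to a foreign government 42.87.)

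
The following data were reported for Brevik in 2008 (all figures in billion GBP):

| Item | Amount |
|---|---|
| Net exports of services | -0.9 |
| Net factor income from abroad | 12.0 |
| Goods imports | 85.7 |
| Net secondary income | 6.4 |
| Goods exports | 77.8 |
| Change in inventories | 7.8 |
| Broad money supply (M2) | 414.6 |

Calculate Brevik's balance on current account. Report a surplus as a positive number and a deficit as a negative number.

9.6

Goods balance = 77.8 - 85.7 = -7.9
Services balance = -0.9
Trade balance (goods + services) = -7.9 + (-0.9) = -8.8
Net primary income = 12.0
Net secondary income = 6.4
Current account = -8.8 + 12.0 + 6.4 = 9.6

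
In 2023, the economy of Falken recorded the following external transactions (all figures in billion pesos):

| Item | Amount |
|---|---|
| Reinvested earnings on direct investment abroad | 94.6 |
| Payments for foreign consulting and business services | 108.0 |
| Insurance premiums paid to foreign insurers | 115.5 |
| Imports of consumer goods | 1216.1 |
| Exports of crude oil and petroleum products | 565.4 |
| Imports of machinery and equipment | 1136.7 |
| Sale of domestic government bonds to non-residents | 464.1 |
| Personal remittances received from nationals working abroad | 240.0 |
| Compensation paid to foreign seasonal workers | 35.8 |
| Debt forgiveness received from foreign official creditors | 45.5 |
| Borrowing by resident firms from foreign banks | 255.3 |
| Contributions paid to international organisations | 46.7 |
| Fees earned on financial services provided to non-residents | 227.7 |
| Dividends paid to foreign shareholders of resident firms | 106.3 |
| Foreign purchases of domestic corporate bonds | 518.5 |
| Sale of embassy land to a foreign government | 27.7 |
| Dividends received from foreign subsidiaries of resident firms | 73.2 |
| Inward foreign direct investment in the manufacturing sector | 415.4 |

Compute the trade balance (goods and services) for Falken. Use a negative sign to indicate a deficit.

Goods: -1216.1 + 565.4 - 1136.7 = -1787.4
Services: -115.5 + 227.7 - 108.0 = 4.2
Trade balance = -1787.4 + 4.2 = -1783.2
(Excluded from the trade balance — primary income: reinvested earnings on direct investment abroad 94.6, compensation paid to foreign seasonal workers 35.8, dividends paid to foreign shareholders of resident firms 106.3, dividends received from foreign subsidiaries of resident firms 73.2; financial account: sale of domestic government bonds to non-residents 464.1, borrowing by resident firms from foreign banks 255.3, foreign purchases of domestic corporate bonds 518.5, inward foreign direct investment in the manufacturing sector 415.4; secondary income: personal remittances received from nationals working abroad 240.0, contributions paid to international organisations 46.7; capital account: debt forgiveness received from foreign official creditors 45.5, sale of embassy land to a foreign government 27.7.)

-1783.2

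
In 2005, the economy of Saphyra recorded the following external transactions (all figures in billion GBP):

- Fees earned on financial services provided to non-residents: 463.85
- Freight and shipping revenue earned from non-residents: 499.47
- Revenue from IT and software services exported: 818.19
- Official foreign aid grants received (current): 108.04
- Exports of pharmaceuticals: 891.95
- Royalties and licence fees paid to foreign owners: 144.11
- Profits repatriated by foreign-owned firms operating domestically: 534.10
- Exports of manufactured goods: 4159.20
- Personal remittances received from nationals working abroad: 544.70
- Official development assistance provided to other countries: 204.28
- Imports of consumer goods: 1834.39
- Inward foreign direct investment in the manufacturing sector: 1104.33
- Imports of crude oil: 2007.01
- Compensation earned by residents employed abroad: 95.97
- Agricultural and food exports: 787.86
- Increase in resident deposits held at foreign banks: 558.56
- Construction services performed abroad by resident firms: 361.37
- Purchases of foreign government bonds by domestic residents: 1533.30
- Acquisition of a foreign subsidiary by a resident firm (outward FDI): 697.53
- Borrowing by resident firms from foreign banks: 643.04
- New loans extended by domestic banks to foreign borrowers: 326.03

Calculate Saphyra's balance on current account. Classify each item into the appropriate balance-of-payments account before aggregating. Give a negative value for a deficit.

4006.71

Goods: -1834.39 - 2007.01 + 787.86 + 891.95 + 4159.20 = 1997.61
Services: 361.37 + 818.19 + 499.47 - 144.11 + 463.85 = 1998.77
Primary income: -534.10 + 95.97 = -438.13
Secondary income: 108.04 + 544.70 - 204.28 = 448.46
Current account = 1997.61 + 1998.77 + (-438.13) + 448.46 = 4006.71
(Excluded from the current account — financial account: inward foreign direct investment in the manufacturing sector 1104.33, increase in resident deposits held at foreign banks 558.56, purchases of foreign government bonds by domestic residents 1533.30, acquisition of a foreign subsidiary by a resident firm (outward FDI) 697.53, borrowing by resident firms from foreign banks 643.04, new loans extended by domestic banks to foreign borrowers 326.03.)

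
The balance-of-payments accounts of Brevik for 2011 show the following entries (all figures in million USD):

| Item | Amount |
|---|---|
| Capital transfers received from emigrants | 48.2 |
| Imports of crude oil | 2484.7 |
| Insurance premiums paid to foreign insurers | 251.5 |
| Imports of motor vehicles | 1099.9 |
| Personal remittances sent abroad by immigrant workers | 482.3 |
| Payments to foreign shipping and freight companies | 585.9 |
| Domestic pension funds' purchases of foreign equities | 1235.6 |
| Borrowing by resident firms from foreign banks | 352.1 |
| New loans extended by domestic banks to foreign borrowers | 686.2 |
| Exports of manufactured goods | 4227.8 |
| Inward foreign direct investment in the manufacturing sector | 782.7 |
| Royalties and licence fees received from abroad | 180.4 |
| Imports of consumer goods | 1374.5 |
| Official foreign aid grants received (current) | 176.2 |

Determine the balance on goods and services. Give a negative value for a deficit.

Goods: 4227.8 - 1374.5 - 2484.7 - 1099.9 = -731.3
Services: -585.9 - 251.5 + 180.4 = -657.0
Trade balance = -731.3 + (-657.0) = -1388.3
(Excluded from the trade balance — capital account: capital transfers received from emigrants 48.2; secondary income: personal remittances sent abroad by immigrant workers 482.3, official foreign aid grants received (current) 176.2; financial account: domestic pension funds' purchases of foreign equities 1235.6, borrowing by resident firms from foreign banks 352.1, new loans extended by domestic banks to foreign borrowers 686.2, inward foreign direct investment in the manufacturing sector 782.7.)

-1388.3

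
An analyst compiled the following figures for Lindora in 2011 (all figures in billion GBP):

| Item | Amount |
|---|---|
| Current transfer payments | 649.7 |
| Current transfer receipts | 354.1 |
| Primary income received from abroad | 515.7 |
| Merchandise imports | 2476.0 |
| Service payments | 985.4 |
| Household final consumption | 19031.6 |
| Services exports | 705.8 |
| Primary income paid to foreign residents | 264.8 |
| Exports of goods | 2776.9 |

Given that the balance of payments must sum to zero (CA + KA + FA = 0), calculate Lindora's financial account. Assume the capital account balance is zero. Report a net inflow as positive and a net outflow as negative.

23.4

Goods balance = 2776.9 - 2476.0 = 300.9
Services balance = 705.8 - 985.4 = -279.6
Trade balance (goods + services) = 300.9 + (-279.6) = 21.3
Net primary income = 515.7 - 264.8 = 250.9
Net secondary income = 354.1 - 649.7 = -295.6
Current account = 21.3 + 250.9 + (-295.6) = -23.4
Financial account = -(-23.4) = 23.4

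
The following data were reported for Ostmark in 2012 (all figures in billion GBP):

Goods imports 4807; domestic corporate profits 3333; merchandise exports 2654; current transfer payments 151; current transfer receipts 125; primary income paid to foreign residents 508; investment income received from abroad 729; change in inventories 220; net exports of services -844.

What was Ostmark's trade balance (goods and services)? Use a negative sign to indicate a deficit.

-2997

Goods balance = 2654 - 4807 = -2153
Services balance = -844
Trade balance (goods + services) = -2153 + (-844) = -2997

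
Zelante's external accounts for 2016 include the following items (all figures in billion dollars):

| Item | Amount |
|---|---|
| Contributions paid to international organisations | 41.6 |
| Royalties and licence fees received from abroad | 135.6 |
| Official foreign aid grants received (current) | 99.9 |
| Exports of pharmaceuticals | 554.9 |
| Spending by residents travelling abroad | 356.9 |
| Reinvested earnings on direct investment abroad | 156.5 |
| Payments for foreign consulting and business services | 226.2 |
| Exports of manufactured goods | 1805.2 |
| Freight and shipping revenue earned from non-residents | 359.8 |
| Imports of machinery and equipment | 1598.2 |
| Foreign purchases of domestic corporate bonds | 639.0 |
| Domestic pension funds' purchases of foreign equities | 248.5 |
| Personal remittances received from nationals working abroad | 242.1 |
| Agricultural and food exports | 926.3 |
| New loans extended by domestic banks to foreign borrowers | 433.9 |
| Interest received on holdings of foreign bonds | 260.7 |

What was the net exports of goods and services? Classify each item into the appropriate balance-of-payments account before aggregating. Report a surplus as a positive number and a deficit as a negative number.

1600.5

Goods: -1598.2 + 1805.2 + 926.3 + 554.9 = 1688.2
Services: 135.6 - 356.9 - 226.2 + 359.8 = -87.7
Trade balance = 1688.2 + (-87.7) = 1600.5
(Excluded from the trade balance — secondary income: contributions paid to international organisations 41.6, official foreign aid grants received (current) 99.9, personal remittances received from nationals working abroad 242.1; primary income: reinvested earnings on direct investment abroad 156.5, interest received on holdings of foreign bonds 260.7; financial account: foreign purchases of domestic corporate bonds 639.0, domestic pension funds' purchases of foreign equities 248.5, new loans extended by domestic banks to foreign borrowers 433.9.)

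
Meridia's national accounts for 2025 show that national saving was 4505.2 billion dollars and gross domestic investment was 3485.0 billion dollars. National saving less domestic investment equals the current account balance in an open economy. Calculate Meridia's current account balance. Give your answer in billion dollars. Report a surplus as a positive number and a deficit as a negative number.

S - I = CA (net lending to the rest of the world).
CA = S - I = 4505.2 - 3485.0 = 1020.2

1020.2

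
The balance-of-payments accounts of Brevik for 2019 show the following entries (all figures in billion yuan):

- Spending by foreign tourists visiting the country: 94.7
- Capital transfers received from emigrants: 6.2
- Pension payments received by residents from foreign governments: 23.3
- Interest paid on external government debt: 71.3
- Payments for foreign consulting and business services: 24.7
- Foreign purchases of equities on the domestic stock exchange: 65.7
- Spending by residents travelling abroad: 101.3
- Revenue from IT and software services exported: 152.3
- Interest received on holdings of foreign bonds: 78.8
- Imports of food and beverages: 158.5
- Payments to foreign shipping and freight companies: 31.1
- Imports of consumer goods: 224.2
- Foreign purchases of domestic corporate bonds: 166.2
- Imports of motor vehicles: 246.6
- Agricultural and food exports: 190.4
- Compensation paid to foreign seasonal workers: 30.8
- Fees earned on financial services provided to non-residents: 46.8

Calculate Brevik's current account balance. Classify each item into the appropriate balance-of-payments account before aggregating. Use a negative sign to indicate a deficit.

-302.2

Goods: -224.2 - 158.5 + 190.4 - 246.6 = -438.9
Services: -101.3 + 152.3 + 46.8 - 31.1 - 24.7 + 94.7 = 136.7
Primary income: -30.8 - 71.3 + 78.8 = -23.3
Secondary income: 23.3
Current account = (-438.9) + 136.7 + (-23.3) + 23.3 = -302.2
(Excluded from the current account — capital account: capital transfers received from emigrants 6.2; financial account: foreign purchases of equities on the domestic stock exchange 65.7, foreign purchases of domestic corporate bonds 166.2.)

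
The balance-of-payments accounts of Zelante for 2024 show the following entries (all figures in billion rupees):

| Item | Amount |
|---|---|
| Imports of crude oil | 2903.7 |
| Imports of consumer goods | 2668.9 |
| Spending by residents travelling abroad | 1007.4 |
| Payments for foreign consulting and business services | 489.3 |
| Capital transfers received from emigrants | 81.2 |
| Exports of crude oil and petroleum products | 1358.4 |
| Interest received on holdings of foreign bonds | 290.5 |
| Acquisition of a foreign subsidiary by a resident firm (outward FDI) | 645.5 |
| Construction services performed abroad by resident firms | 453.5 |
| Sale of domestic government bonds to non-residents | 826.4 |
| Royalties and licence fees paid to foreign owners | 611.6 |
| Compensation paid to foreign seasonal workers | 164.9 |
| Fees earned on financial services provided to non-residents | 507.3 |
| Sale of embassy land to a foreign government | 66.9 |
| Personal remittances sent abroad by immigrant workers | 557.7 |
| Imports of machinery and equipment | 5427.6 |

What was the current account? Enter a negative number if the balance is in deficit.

Goods: -2668.9 - 5427.6 + 1358.4 - 2903.7 = -9641.8
Services: -611.6 - 1007.4 + 453.5 - 489.3 + 507.3 = -1147.5
Primary income: 290.5 - 164.9 = 125.6
Secondary income: -557.7
Current account = (-9641.8) + (-1147.5) + 125.6 + (-557.7) = -11221.4
(Excluded from the current account — capital account: capital transfers received from emigrants 81.2, sale of embassy land to a foreign government 66.9; financial account: acquisition of a foreign subsidiary by a resident firm (outward FDI) 645.5, sale of domestic government bonds to non-residents 826.4.)

-11221.4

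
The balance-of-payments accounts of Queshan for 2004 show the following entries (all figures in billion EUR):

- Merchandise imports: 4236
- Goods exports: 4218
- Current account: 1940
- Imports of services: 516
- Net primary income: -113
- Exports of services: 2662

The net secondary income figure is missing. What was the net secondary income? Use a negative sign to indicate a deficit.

-75

Current account = goods balance + services balance + net primary income + net secondary income
Sum of the known components = 2015
Net secondary income = CA - (known components) = 1940 - 2015 = -75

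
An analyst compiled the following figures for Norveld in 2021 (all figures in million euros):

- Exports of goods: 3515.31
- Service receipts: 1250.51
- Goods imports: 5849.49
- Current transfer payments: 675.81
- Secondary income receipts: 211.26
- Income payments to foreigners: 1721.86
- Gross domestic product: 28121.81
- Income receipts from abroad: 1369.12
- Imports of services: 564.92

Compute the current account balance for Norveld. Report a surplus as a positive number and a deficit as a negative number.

-2465.88

Goods balance = 3515.31 - 5849.49 = -2334.18
Services balance = 1250.51 - 564.92 = 685.59
Trade balance (goods + services) = -2334.18 + 685.59 = -1648.59
Net primary income = 1369.12 - 1721.86 = -352.74
Net secondary income = 211.26 - 675.81 = -464.55
Current account = -1648.59 + (-352.74) + (-464.55) = -2465.88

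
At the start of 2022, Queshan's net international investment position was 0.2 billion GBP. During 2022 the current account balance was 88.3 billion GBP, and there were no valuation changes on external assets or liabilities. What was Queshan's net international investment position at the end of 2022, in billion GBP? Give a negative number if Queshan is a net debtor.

With no valuation effects, change in NIIP = current account = 88.3
End-of-year NIIP = 0.2 + 88.3 = 88.5

88.5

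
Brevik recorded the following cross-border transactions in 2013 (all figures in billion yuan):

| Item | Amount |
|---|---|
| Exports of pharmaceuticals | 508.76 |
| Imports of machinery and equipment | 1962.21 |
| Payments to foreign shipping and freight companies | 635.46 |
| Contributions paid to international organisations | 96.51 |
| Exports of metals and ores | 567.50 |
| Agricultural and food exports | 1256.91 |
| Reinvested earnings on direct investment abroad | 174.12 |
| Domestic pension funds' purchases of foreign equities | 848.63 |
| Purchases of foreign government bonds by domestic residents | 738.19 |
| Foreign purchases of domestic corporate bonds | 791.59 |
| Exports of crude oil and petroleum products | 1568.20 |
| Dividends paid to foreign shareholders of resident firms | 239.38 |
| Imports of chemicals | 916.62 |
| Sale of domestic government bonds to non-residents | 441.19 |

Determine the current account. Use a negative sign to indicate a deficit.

225.31

Goods: 508.76 - 1962.21 + 1568.20 - 916.62 + 1256.91 + 567.50 = 1022.54
Services: -635.46
Primary income: 174.12 - 239.38 = -65.26
Secondary income: -96.51
Current account = 1022.54 + (-635.46) + (-65.26) + (-96.51) = 225.31
(Excluded from the current account — financial account: domestic pension funds' purchases of foreign equities 848.63, purchases of foreign government bonds by domestic residents 738.19, foreign purchases of domestic corporate bonds 791.59, sale of domestic government bonds to non-residents 441.19.)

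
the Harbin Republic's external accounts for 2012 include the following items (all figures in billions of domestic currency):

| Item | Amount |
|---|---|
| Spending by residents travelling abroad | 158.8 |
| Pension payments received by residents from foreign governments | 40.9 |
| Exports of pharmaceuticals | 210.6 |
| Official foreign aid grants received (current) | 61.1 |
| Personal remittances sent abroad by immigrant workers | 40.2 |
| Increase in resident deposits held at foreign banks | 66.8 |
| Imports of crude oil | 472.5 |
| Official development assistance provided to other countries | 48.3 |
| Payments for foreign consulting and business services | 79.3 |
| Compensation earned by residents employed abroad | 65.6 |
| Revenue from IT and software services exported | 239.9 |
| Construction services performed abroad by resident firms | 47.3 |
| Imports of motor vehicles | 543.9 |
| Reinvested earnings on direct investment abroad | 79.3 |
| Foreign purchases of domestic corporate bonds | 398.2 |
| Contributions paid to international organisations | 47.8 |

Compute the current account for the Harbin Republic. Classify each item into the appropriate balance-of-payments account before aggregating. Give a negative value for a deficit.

Goods: -472.5 - 543.9 + 210.6 = -805.8
Services: -158.8 + 47.3 - 79.3 + 239.9 = 49.1
Primary income: 65.6 + 79.3 = 144.9
Secondary income: -48.3 - 40.2 + 40.9 + 61.1 - 47.8 = -34.3
Current account = (-805.8) + 49.1 + 144.9 + (-34.3) = -646.1
(Excluded from the current account — financial account: increase in resident deposits held at foreign banks 66.8, foreign purchases of domestic corporate bonds 398.2.)

-646.1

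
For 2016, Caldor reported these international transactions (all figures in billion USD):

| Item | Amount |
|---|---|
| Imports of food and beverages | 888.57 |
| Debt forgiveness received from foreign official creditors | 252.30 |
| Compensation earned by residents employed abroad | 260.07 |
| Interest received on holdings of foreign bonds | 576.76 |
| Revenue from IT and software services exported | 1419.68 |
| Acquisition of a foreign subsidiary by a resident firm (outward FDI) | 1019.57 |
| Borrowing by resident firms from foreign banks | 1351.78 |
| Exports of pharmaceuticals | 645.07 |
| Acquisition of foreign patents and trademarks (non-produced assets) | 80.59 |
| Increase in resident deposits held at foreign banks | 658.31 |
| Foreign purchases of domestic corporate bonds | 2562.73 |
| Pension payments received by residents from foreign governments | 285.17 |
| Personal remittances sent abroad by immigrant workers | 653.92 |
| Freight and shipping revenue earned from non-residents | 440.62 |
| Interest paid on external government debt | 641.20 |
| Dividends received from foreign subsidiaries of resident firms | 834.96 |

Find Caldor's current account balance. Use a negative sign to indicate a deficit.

Goods: -888.57 + 645.07 = -243.50
Services: 440.62 + 1419.68 = 1860.30
Primary income: -641.20 + 576.76 + 260.07 + 834.96 = 1030.59
Secondary income: 285.17 - 653.92 = -368.75
Current account = (-243.50) + 1860.30 + 1030.59 + (-368.75) = 2278.64
(Excluded from the current account — capital account: debt forgiveness received from foreign official creditors 252.30, acquisition of foreign patents and trademarks (non-produced assets) 80.59; financial account: acquisition of a foreign subsidiary by a resident firm (outward FDI) 1019.57, borrowing by resident firms from foreign banks 1351.78, increase in resident deposits held at foreign banks 658.31, foreign purchases of domestic corporate bonds 2562.73.)

2278.64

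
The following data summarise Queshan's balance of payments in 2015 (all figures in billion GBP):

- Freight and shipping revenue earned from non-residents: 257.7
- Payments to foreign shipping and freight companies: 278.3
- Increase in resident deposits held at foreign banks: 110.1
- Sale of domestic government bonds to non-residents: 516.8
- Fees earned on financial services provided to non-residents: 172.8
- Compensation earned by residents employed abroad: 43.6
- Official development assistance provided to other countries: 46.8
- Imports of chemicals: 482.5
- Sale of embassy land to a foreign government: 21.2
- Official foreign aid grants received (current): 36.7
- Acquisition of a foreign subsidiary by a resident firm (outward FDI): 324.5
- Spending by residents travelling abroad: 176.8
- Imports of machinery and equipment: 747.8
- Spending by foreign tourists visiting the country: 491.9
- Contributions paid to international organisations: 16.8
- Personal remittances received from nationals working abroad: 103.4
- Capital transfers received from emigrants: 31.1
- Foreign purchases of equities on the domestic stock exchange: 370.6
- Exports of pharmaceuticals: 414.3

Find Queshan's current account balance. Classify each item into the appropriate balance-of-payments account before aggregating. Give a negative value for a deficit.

-228.6

Goods: -747.8 + 414.3 - 482.5 = -816.0
Services: 257.7 + 491.9 + 172.8 - 278.3 - 176.8 = 467.3
Primary income: 43.6
Secondary income: 36.7 + 103.4 - 16.8 - 46.8 = 76.5
Current account = (-816.0) + 467.3 + 43.6 + 76.5 = -228.6
(Excluded from the current account — financial account: increase in resident deposits held at foreign banks 110.1, sale of domestic government bonds to non-residents 516.8, acquisition of a foreign subsidiary by a resident firm (outward FDI) 324.5, foreign purchases of equities on the domestic stock exchange 370.6; capital account: sale of embassy land to a foreign government 21.2, capital transfers received from emigrants 31.1.)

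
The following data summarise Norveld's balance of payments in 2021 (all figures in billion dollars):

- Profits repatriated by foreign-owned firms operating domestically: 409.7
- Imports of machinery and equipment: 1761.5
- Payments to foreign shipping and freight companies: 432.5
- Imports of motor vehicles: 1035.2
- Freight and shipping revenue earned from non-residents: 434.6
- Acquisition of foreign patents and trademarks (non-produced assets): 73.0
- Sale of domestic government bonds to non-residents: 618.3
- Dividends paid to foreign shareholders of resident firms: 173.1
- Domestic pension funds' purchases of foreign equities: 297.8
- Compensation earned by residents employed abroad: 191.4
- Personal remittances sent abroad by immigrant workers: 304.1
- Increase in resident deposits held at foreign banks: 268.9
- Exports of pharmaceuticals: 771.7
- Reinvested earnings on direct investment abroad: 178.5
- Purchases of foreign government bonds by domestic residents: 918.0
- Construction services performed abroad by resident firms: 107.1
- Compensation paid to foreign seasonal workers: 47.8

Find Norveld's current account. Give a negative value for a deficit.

Goods: 771.7 - 1035.2 - 1761.5 = -2025.0
Services: 434.6 - 432.5 + 107.1 = 109.2
Primary income: -47.8 + 191.4 - 173.1 + 178.5 - 409.7 = -260.7
Secondary income: -304.1
Current account = (-2025.0) + 109.2 + (-260.7) + (-304.1) = -2480.6
(Excluded from the current account — capital account: acquisition of foreign patents and trademarks (non-produced assets) 73.0; financial account: sale of domestic government bonds to non-residents 618.3, domestic pension funds' purchases of foreign equities 297.8, increase in resident deposits held at foreign banks 268.9, purchases of foreign government bonds by domestic residents 918.0.)

-2480.6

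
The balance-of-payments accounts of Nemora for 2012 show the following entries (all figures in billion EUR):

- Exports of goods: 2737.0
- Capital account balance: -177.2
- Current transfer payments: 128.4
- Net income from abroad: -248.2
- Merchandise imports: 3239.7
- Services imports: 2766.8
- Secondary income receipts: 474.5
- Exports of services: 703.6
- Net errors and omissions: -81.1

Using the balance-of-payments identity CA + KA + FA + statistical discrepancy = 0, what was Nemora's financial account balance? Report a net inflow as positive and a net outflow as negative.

Goods balance = 2737.0 - 3239.7 = -502.7
Services balance = 703.6 - 2766.8 = -2063.2
Trade balance (goods + services) = -502.7 + (-2063.2) = -2565.9
Net primary income = -248.2
Net secondary income = 474.5 - 128.4 = 346.1
Current account = -2565.9 + (-248.2) + 346.1 = -2468.0
Financial account = -(-2468.0 + (-177.2) + (-81.1)) = 2726.3

2726.3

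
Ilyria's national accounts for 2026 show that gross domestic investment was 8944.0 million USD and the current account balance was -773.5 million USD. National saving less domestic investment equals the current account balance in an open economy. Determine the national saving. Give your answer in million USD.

8170.5

S = I + CA = 8944.0 + (-773.5) = 8170.5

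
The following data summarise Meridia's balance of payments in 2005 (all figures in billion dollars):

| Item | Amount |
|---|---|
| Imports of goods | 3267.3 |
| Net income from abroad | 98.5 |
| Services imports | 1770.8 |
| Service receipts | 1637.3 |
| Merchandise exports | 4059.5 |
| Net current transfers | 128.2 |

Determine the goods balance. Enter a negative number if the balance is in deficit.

Goods balance = 4059.5 - 3267.3 = 792.2

792.2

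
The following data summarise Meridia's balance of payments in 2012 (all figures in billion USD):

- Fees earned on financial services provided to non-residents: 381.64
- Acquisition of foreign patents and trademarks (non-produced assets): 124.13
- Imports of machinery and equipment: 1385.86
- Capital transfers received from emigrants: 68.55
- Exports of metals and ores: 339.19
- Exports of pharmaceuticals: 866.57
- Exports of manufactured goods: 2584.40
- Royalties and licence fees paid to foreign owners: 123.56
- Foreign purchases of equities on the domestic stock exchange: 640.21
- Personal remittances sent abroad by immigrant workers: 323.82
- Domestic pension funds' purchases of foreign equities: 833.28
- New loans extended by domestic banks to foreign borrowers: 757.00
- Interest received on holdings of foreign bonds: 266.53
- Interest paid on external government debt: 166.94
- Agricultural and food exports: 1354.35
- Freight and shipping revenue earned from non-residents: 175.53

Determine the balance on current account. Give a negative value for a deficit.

Goods: 1354.35 - 1385.86 + 866.57 + 2584.40 + 339.19 = 3758.65
Services: 381.64 + 175.53 - 123.56 = 433.61
Primary income: -166.94 + 266.53 = 99.59
Secondary income: -323.82
Current account = 3758.65 + 433.61 + 99.59 + (-323.82) = 3968.03
(Excluded from the current account — capital account: acquisition of foreign patents and trademarks (non-produced assets) 124.13, capital transfers received from emigrants 68.55; financial account: foreign purchases of equities on the domestic stock exchange 640.21, domestic pension funds' purchases of foreign equities 833.28, new loans extended by domestic banks to foreign borrowers 757.00.)

3968.03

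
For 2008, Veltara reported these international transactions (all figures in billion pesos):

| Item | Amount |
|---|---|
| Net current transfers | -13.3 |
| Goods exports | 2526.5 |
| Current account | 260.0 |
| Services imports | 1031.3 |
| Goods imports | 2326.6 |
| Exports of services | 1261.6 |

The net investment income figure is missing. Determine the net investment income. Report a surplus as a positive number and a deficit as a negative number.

-156.9

Current account = goods balance + services balance + net primary income + net secondary income
Sum of the known components = 416.9
Net investment income = CA - (known components) = 260.0 - 416.9 = -156.9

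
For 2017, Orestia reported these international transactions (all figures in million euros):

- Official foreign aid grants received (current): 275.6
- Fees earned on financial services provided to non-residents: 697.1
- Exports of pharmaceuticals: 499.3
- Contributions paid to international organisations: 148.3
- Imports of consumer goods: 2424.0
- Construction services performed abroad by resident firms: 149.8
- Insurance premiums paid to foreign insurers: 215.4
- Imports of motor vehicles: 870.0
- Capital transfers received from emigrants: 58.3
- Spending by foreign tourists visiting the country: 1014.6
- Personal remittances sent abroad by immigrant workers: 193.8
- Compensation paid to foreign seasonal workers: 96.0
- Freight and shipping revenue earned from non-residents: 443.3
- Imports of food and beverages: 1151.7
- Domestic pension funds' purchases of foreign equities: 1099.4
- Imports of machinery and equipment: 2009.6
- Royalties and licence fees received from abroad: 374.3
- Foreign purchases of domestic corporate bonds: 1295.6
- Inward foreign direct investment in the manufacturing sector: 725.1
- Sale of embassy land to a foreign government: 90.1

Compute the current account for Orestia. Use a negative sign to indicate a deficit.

-3654.8

Goods: -2424.0 - 1151.7 - 2009.6 - 870.0 + 499.3 = -5956.0
Services: 443.3 + 374.3 - 215.4 + 1014.6 + 149.8 + 697.1 = 2463.7
Primary income: -96.0
Secondary income: 275.6 - 193.8 - 148.3 = -66.5
Current account = (-5956.0) + 2463.7 + (-96.0) + (-66.5) = -3654.8
(Excluded from the current account — capital account: capital transfers received from emigrants 58.3, sale of embassy land to a foreign government 90.1; financial account: domestic pension funds' purchases of foreign equities 1099.4, foreign purchases of domestic corporate bonds 1295.6, inward foreign direct investment in the manufacturing sector 725.1.)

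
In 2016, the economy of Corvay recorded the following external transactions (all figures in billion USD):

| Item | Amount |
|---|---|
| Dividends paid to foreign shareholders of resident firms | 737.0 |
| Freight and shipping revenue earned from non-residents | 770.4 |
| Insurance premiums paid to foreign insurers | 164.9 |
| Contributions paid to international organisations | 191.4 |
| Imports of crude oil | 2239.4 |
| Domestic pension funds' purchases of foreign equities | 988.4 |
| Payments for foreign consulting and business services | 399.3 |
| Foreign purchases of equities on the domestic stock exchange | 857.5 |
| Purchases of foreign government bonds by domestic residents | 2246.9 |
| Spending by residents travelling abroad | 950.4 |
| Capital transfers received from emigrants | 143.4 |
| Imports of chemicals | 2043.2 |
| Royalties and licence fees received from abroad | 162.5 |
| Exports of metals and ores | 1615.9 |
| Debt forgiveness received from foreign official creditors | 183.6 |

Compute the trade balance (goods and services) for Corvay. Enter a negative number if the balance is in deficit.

Goods: -2043.2 + 1615.9 - 2239.4 = -2666.7
Services: -399.3 + 770.4 - 164.9 + 162.5 - 950.4 = -581.7
Trade balance = -2666.7 + (-581.7) = -3248.4
(Excluded from the trade balance — primary income: dividends paid to foreign shareholders of resident firms 737.0; secondary income: contributions paid to international organisations 191.4; financial account: domestic pension funds' purchases of foreign equities 988.4, foreign purchases of equities on the domestic stock exchange 857.5, purchases of foreign government bonds by domestic residents 2246.9; capital account: capital transfers received from emigrants 143.4, debt forgiveness received from foreign official creditors 183.6.)

-3248.4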